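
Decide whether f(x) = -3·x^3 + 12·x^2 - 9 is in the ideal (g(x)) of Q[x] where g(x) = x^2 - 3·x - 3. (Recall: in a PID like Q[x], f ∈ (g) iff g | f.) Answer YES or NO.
In Q[x] the ideal (g) consists of all multiples of g, so f ∈ (g) iff g | f, i.e. iff the remainder of f on division by g is 0. Divide f by g (g is monic, so eliminate the leading term of the running remainder at each step):
  leading term -3·x^3: subtract (-3·x)·g(x) = -3·x^3 + 9·x^2 + 9·x, leaving 3·x^2 - 9·x - 9
  leading term 3·x^2: subtract (3)·g(x) = 3·x^2 - 9·x - 9, leaving 0
The remainder is 0, so f(x) = g(x) · h(x) with h(x) = 3 - 3·x. Hence g | f, i.e. f ∈ (g).

Final answer: YES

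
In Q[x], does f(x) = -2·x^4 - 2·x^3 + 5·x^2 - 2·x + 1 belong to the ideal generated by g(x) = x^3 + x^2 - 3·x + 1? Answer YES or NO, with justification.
In Q[x] the ideal (g) consists of all multiples of g, so f ∈ (g) iff g | f, i.e. iff the remainder of f on division by g is 0. Divide f by g (g is monic, so eliminate the leading term of the running remainder at each step):
  leading term -2·x^4: subtract (-2·x)·g(x) = -2·x^4 - 2·x^3 + 6·x^2 - 2·x, leaving 1 - x^2
The remainder r(x) = 1 - x^2 ≠ 0 (and deg r < deg g), so g ∤ f, i.e. f ∉ (g).

Final answer: NO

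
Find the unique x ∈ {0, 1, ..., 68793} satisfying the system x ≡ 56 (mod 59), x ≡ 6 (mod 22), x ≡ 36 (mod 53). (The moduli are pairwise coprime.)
x ≡ 45722 (mod 68794); the representative in [0, 68794) is 45722

The moduli 59, 22, 53 are pairwise coprime, so by the CRT there is a unique solution mod 59·22·53 = 68794.
Solve by successive substitution. Start with x ≡ 56 (mod 59).
  Combine with x ≡ 6 (mod 22): write x = 56 + 59·t and require 56 + 59·t ≡ 6 (mod 22), i.e. 59·t ≡ 6 − 56 ≡ 16 (mod 22). Since 59^(−1) ≡ 3 (mod 22) (59 ≡ 15 (mod 22)), t ≡ 3·16 ≡ 4 (mod 22). So x ≡ 56 + 59·4 = 292 (mod 1298).
  Combine with x ≡ 36 (mod 53): write x = 292 + 1298·t and require 292 + 1298·t ≡ 36 (mod 53), i.e. 1298·t ≡ 36 − 292 ≡ 9 (mod 53). Since 1298^(−1) ≡ 51 (mod 53) (1298 ≡ 26 (mod 53)), t ≡ 51·9 ≡ 35 (mod 53). So x ≡ 292 + 1298·35 = 45722 (mod 68794).
Unique solution in [0, 68794): x = 45722.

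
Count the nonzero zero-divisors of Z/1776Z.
In Z/1776Z each nonzero element is either a unit (gcd with 1776 is 1) or a zero-divisor (gcd > 1). The number of units is φ(1776): factorise 1776 = 2^4 · 3 · 37, so φ(1776) = (2^4 − 2^3) · (3 − 1) · (37 − 1) = 8 · 2 · 36 = 576. The nonzero elements number 1776 − 1 = 1775. Hence the nonzero zero-divisors number 1775 − 576 = 1199.

Final answer: Z/1776Z has 1199 nonzero zero-divisors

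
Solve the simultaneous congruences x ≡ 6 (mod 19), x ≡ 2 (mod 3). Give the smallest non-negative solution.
x ≡ 44 (mod 57); the representative in [0, 57) is 44

The moduli 19, 3 are pairwise coprime, so by the CRT there is a unique solution mod 19·3 = 57.
Solve by successive substitution. Start with x ≡ 6 (mod 19).
  Combine with x ≡ 2 (mod 3): write x = 6 + 19·t and require 6 + 19·t ≡ 2 (mod 3), i.e. 19·t ≡ 2 − 6 ≡ 2 (mod 3). Since 19^(−1) ≡ 1 (mod 3) (19 ≡ 1 (mod 3)), t ≡ 1·2 ≡ 2 (mod 3). So x ≡ 6 + 19·2 = 44 (mod 57).
Unique solution in [0, 57): x = 44.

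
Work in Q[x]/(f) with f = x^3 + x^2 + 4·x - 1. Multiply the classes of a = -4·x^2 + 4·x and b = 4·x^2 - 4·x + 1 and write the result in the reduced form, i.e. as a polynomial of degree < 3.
First multiply in Q[x] without reducing: a · b = -16·x^4 + 32·x^3 - 20·x^2 + 4·x. Now divide by f(x) = x^3 + x^2 + 4·x - 1, eliminating the leading term at each step:
  leading term -16·x^4: subtract (-16·x)·f(x) = -16·x^4 - 16·x^3 - 64·x^2 + 16·x, leaving 48·x^3 + 44·x^2 - 12·x
  leading term 48·x^3: subtract (48)·f(x) = 48·x^3 + 48·x^2 + 192·x - 48, leaving -4·x^2 - 204·x + 48
The degree is now < 3, so this is the remainder. Hence a · b ≡ -4·x^2 - 204·x + 48 in Q[x]/(f).

Final answer: a · b ≡ -4·x^2 - 204·x + 48 (mod f(x))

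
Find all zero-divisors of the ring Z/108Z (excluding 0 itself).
An element a ∈ Z/108Z (with a ≠ 0) is a zero-divisor iff gcd(a, 108) > 1 (because a is a unit precisely when gcd(a, n) = 1, and in Z/nZ every nonzero, non-unit element is a zero-divisor). Scan a = 1, ..., 107 and keep those with gcd(a, 108) > 1:
  gcd(2, 108) = 2, gcd(3, 108) = 3, gcd(4, 108) = 4, gcd(6, 108) = 6, gcd(8, 108) = 4, gcd(9, 108) = 9, gcd(10, 108) = 2, gcd(12, 108) = 12, gcd(14, 108) = 2, gcd(15, 108) = 3, gcd(16, 108) = 4, gcd(18, 108) = 18, gcd(20, 108) = 4, gcd(21, 108) = 3, gcd(22, 108) = 2, gcd(24, 108) = 12, gcd(26, 108) = 2, gcd(27, 108) = 27, gcd(28, 108) = 4, gcd(30, 108) = 6, gcd(32, 108) = 4, gcd(33, 108) = 3, gcd(34, 108) = 2, gcd(36, 108) = 36, gcd(38, 108) = 2, gcd(39, 108) = 3, gcd(40, 108) = 4, gcd(42, 108) = 6, gcd(44, 108) = 4, gcd(45, 108) = 9, gcd(46, 108) = 2, gcd(48, 108) = 12, gcd(50, 108) = 2, gcd(51, 108) = 3, gcd(52, 108) = 4, gcd(54, 108) = 54, gcd(56, 108) = 4, gcd(57, 108) = 3, gcd(58, 108) = 2, gcd(60, 108) = 12, gcd(62, 108) = 2, gcd(63, 108) = 9, gcd(64, 108) = 4, gcd(66, 108) = 6, gcd(68, 108) = 4, gcd(69, 108) = 3, gcd(70, 108) = 2, gcd(72, 108) = 36, gcd(74, 108) = 2, gcd(75, 108) = 3, gcd(76, 108) = 4, gcd(78, 108) = 6, gcd(80, 108) = 4, gcd(81, 108) = 27, gcd(82, 108) = 2, gcd(84, 108) = 12, gcd(86, 108) = 2, gcd(87, 108) = 3, gcd(88, 108) = 4, gcd(90, 108) = 18, gcd(92, 108) = 4, gcd(93, 108) = 3, gcd(94, 108) = 2, gcd(96, 108) = 12, gcd(98, 108) = 2, gcd(99, 108) = 9, gcd(100, 108) = 4, gcd(102, 108) = 6, gcd(104, 108) = 4, gcd(105, 108) = 3, gcd(106, 108) = 2.
All other a ∈ {1, ..., 107} have gcd(a, 108) = 1 and are units. So the nonzero zero-divisors are exactly the 71 values of a appearing in this scan.

Final answer: nonzero zero-divisors of Z/108Z = {2, 3, 4, 6, 8, 9, 10, 12, 14, 15, 16, 18, 20, 21, 22, 24, 26, 27, 28, 30, 32, 33, 34, 36, 38, 39, 40, 42, 44, 45, 46, 48, 50, 51, 52, 54, 56, 57, 58, 60, 62, 63, 64, 66, 68, 69, 70, 72, 74, 75, 76, 78, 80, 81, 82, 84, 86, 87, 88, 90, 92, 93, 94, 96, 98, 99, 100, 102, 104, 105, 106}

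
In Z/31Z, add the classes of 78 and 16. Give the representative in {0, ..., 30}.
1

Reduce the summands first: 78 ≡ 16 (mod 31), so 78 + 16 ≡ 16 + 16 (mod 31). 16 + 16 = 32; 32 = 1·31 + 1, so (78 + 16) mod 31 = 1.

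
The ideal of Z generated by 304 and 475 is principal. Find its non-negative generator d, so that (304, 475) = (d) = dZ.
(304, 475) = (19); d = 19

In the PID Z, (a, b) is generated by gcd(a, b). Compute gcd(475, 304) with the extended Euclidean algorithm, tracking rows (r, s, t) with s·475 + t·304 = r:
  row A: (475, 1, 0)   [1·475 + 0·304 = 475]
  row B: (304, 0, 1)   [0·475 + 1·304 = 304]
  475 = 1·304 + 171   → row C = row A − 1·row B = (171, 1, −1)   [check: 1·475 − 1·304 = 171]
  304 = 1·171 + 133   → row D = row B − 1·row C = (133, −1, 2)   [check: −1·475 + 2·304 = 133]
  171 = 1·133 + 38   → row E = row C − 1·row D = (38, 2, −3)   [check: 2·475 − 3·304 = 38]
  133 = 3·38 + 19   → row F = row D − 3·row E = (19, −7, 11)   [check: −7·475 + 11·304 = 19]
  38 = 2·19 + 0   → remainder 0, stop. gcd = 19 (last nonzero row F).
So gcd(304, 475) = 19, with Bézout identity −7·475 + 11·304 = 19. Containment (⊇): the Bézout identity exhibits 19 as an element of (304, 475), giving (19) ⊆ (304, 475). Containment (⊆): since 19 | 304 and 19 | 475 (304 = 19·16, 475 = 19·25), every Z-linear combination of 304 and 475 is divisible by 19, so (304, 475) ⊆ (19). Therefore (304, 475) = (19), d = 19.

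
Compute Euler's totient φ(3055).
φ(3055) = 2208

φ is multiplicative, with φ(p^e) = p^e − p^(e−1). Factorise 3055 = 5 · 13 · 47. Then
  φ(3055) = (5 − 1) · (13 − 1) · (47 − 1) = 4 · 12 · 46 = 2208.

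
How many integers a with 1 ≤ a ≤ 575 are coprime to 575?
440

The number of a ∈ {1, ..., 575} with gcd(a, 575) = 1 is by definition Euler's totient φ(575). φ is multiplicative, with φ(p^e) = p^e − p^(e−1). Factorise 575 = 5^2 · 23. Then
  φ(575) = (5^2 − 5^1) · (23 − 1) = 20 · 22 = 440.
So there are 440 such integers.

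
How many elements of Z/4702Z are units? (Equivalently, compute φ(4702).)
Z/4702Z has φ(4702) = 2350 units

An element a ∈ Z/4702Z is a unit iff gcd(a, 4702) = 1, so the number of units is φ(4702). φ is multiplicative, with φ(p^e) = p^e − p^(e−1). Factorise 4702 = 2 · 2351. Then
  φ(4702) = (2 − 1) · (2351 − 1) = 1 · 2350 = 2350.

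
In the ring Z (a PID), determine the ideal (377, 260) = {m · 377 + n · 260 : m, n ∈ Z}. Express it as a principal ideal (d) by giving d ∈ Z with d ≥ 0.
In the PID Z, (a, b) is generated by gcd(a, b). Compute gcd(377, 260) with the extended Euclidean algorithm, tracking rows (r, s, t) with s·377 + t·260 = r:
  row A: (377, 1, 0)   [1·377 + 0·260 = 377]
  row B: (260, 0, 1)   [0·377 + 1·260 = 260]
  377 = 1·260 + 117   → row C = row A − 1·row B = (117, 1, −1)   [check: 1·377 − 1·260 = 117]
  260 = 2·117 + 26   → row D = row B − 2·row C = (26, −2, 3)   [check: −2·377 + 3·260 = 26]
  117 = 4·26 + 13   → row E = row C − 4·row D = (13, 9, −13)   [check: 9·377 − 13·260 = 13]
  26 = 2·13 + 0   → remainder 0, stop. gcd = 13 (last nonzero row E).
So gcd(377, 260) = 13, with Bézout identity 9·377 − 13·260 = 13. Containment (⊇): the Bézout identity exhibits 13 as an element of (377, 260), giving (13) ⊆ (377, 260). Containment (⊆): since 13 | 377 and 13 | 260 (377 = 13·29, 260 = 13·20), every Z-linear combination of 377 and 260 is divisible by 13, so (377, 260) ⊆ (13). Therefore (377, 260) = (13), d = 13.

Final answer: (377, 260) = (13); d = 13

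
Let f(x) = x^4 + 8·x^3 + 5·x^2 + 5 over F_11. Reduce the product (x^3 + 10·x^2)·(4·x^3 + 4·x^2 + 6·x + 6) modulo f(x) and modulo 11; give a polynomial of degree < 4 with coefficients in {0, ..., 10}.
Multiply as integer polynomials: a · b = 4·x^6 + 44·x^5 + 46·x^4 + 66·x^3 + 60·x^2. Reducing coefficients mod 11: a · b ≡ 4·x^6 + 2·x^4 + 5·x^2. Now divide by f(x) = x^4 + 8·x^3 + 5·x^2 + 5 in F_11[x], eliminating the leading term at each step:
  leading term 4·x^6: subtract (4·x^2)·f(x) = 4·x^6 + 10·x^5 + 9·x^4 + 9·x^2, leaving x^5 + 4·x^4 + 7·x^2 (coefficients mod 11)
  leading term x^5: subtract (x)·f(x) = x^5 + 8·x^4 + 5·x^3 + 5·x, leaving 7·x^4 + 6·x^3 + 7·x^2 + 6·x (coefficients mod 11)
  leading term 7·x^4: subtract (7)·f(x) = 7·x^4 + x^3 + 2·x^2 + 2, leaving 5·x^3 + 5·x^2 + 6·x + 9 (coefficients mod 11)
The degree is now < 4, so this is the remainder. Hence a · b ≡ 5·x^3 + 5·x^2 + 6·x + 9 in F_11[x]/(f).

Final answer: a · b ≡ 5·x^3 + 5·x^2 + 6·x + 9 (mod f(x))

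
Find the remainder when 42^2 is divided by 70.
14

Use repeated squaring. Binary(2) = 10. Walk through the bits of the exponent 2 left-to-right: at each bit after the leading one, square the running value, then multiply by 42 if the bit is 1 (always reducing mod 70):
  bit 1 = 1 (leading): start with 42.
  bit 2 = 0: square 42^2 = 1764 ≡ 14 (mod 70).
Final value: 42^2 ≡ 14 (mod 70).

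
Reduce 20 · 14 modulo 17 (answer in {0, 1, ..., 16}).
Reduce the factors first: 20 ≡ 3 (mod 17), so 20 · 14 ≡ 3 · 14 (mod 17). 3 · 14 = 42. Dividing by 17: 42 = 2·17 + 8. So (20 · 14) mod 17 = 8.

Final answer: 8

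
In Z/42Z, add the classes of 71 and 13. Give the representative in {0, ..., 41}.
Reduce the summands first: 71 ≡ 29 (mod 42), so 71 + 13 ≡ 29 + 13 (mod 42). 29 + 13 = 42; 42 = 1·42 + 0, so (71 + 13) mod 42 = 0.

Final answer: 0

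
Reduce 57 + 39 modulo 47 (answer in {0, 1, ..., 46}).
2

Reduce the summands first: 57 ≡ 10 (mod 47), so 57 + 39 ≡ 10 + 39 (mod 47). 10 + 39 = 49; 49 = 1·47 + 2, so (57 + 39) mod 47 = 2.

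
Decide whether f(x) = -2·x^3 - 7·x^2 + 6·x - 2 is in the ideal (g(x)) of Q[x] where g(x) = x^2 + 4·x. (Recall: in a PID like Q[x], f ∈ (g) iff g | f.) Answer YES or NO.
In Q[x] the ideal (g) consists of all multiples of g, so f ∈ (g) iff g | f, i.e. iff the remainder of f on division by g is 0. Divide f by g (g is monic, so eliminate the leading term of the running remainder at each step):
  leading term -2·x^3: subtract (-2·x)·g(x) = -2·x^3 - 8·x^2, leaving x^2 + 6·x - 2
  leading term x^2: subtract (1)·g(x) = x^2 + 4·x, leaving 2·x - 2
The remainder r(x) = 2·x - 2 ≠ 0 (and deg r < deg g), so g ∤ f, i.e. f ∉ (g).

Final answer: NO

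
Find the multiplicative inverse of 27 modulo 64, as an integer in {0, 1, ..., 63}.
27^(−1) ≡ 19 (mod 64)

Apply the extended Euclidean algorithm to (64, 27), tracking rows (r, s, t) with s·64 + t·27 = r. Each division r_prev = q·r_cur + r_new produces the new row as (previous row) − q·(current row):
  row A: (64, 1, 0)   [1·64 + 0·27 = 64]
  row B: (27, 0, 1)   [0·64 + 1·27 = 27]
  64 = 2·27 + 10   → row C = row A − 2·row B = (10, 1, −2)   [check: 1·64 − 2·27 = 10]
  27 = 2·10 + 7   → row D = row B − 2·row C = (7, −2, 5)   [check: −2·64 + 5·27 = 7]
  10 = 1·7 + 3   → row E = row C − 1·row D = (3, 3, −7)   [check: 3·64 − 7·27 = 3]
  7 = 2·3 + 1   → row F = row D − 2·row E = (1, −8, 19)   [check: −8·64 + 19·27 = 1]
  3 = 3·1 + 0   → remainder 0, stop. gcd = 1 (last nonzero row F).
The gcd is 1, so 27 is invertible mod 64. The last nonzero row gives −8·64 + 19·27 = 1, so t = 19. So 27^(−1) ≡ 19 (mod 64). Verify: 27 · 19 = 513 ≡ 1 (mod 64). ✓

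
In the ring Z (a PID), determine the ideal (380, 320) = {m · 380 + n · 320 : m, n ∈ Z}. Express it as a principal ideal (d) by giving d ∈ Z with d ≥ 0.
(380, 320) = (20); d = 20

In the PID Z, (a, b) is generated by gcd(a, b). Compute gcd(380, 320) with the extended Euclidean algorithm, tracking rows (r, s, t) with s·380 + t·320 = r:
  row A: (380, 1, 0)   [1·380 + 0·320 = 380]
  row B: (320, 0, 1)   [0·380 + 1·320 = 320]
  380 = 1·320 + 60   → row C = row A − 1·row B = (60, 1, −1)   [check: 1·380 − 1·320 = 60]
  320 = 5·60 + 20   → row D = row B − 5·row C = (20, −5, 6)   [check: −5·380 + 6·320 = 20]
  60 = 3·20 + 0   → remainder 0, stop. gcd = 20 (last nonzero row D).
So gcd(380, 320) = 20, with Bézout identity −5·380 + 6·320 = 20. Containment (⊇): the Bézout identity exhibits 20 as an element of (380, 320), giving (20) ⊆ (380, 320). Containment (⊆): since 20 | 380 and 20 | 320 (380 = 20·19, 320 = 20·16), every Z-linear combination of 380 and 320 is divisible by 20, so (380, 320) ⊆ (20). Therefore (380, 320) = (20), d = 20.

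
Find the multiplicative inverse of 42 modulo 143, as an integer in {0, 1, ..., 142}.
Apply the extended Euclidean algorithm to (143, 42), tracking rows (r, s, t) with s·143 + t·42 = r. Each division r_prev = q·r_cur + r_new produces the new row as (previous row) − q·(current row):
  row A: (143, 1, 0)   [1·143 + 0·42 = 143]
  row B: (42, 0, 1)   [0·143 + 1·42 = 42]
  143 = 3·42 + 17   → row C = row A − 3·row B = (17, 1, −3)   [check: 1·143 − 3·42 = 17]
  42 = 2·17 + 8   → row D = row B − 2·row C = (8, −2, 7)   [check: −2·143 + 7·42 = 8]
  17 = 2·8 + 1   → row E = row C − 2·row D = (1, 5, −17)   [check: 5·143 − 17·42 = 1]
  8 = 8·1 + 0   → remainder 0, stop. gcd = 1 (last nonzero row E).
The gcd is 1, so 42 is invertible mod 143. The last nonzero row gives 5·143 − 17·42 = 1, so t = −17. So 42^(−1) ≡ −17 ≡ 126 (mod 143). Verify: 42 · 126 = 5292 ≡ 1 (mod 143). ✓

Final answer: 42^(−1) ≡ 126 (mod 143)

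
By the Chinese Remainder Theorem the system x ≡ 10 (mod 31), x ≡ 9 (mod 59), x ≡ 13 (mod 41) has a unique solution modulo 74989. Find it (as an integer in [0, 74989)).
The moduli 31, 59, 41 are pairwise coprime, so by the CRT there is a unique solution mod 31·59·41 = 74989.
Solve by successive substitution. Start with x ≡ 10 (mod 31).
  Combine with x ≡ 9 (mod 59): write x = 10 + 31·t and require 10 + 31·t ≡ 9 (mod 59), i.e. 31·t ≡ 9 − 10 ≡ 58 (mod 59). Since 31^(−1) ≡ 40 (mod 59), t ≡ 40·58 ≡ 19 (mod 59). So x ≡ 10 + 31·19 = 599 (mod 1829).
  Combine with x ≡ 13 (mod 41): write x = 599 + 1829·t and require 599 + 1829·t ≡ 13 (mod 41), i.e. 1829·t ≡ 13 − 599 ≡ 29 (mod 41). Since 1829^(−1) ≡ 23 (mod 41) (1829 ≡ 25 (mod 41)), t ≡ 23·29 ≡ 11 (mod 41). So x ≡ 599 + 1829·11 = 20718 (mod 74989).
Unique solution in [0, 74989): x = 20718.

Final answer: x ≡ 20718 (mod 74989); the representative in [0, 74989) is 20718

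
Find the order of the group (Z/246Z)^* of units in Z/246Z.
|(Z/246Z)^*| = 80

(Z/246Z)^* consists of the classes a with gcd(a, 246) = 1, so its order is φ(246). φ is multiplicative, with φ(p^e) = p^e − p^(e−1). Factorise 246 = 2 · 3 · 41. Then
  φ(246) = (2 − 1) · (3 − 1) · (41 − 1) = 1 · 2 · 40 = 80.
Thus |(Z/246Z)^*| = 80.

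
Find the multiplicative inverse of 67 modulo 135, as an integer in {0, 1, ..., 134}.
Apply the extended Euclidean algorithm to (135, 67), tracking rows (r, s, t) with s·135 + t·67 = r. Each division r_prev = q·r_cur + r_new produces the new row as (previous row) − q·(current row):
  row A: (135, 1, 0)   [1·135 + 0·67 = 135]
  row B: (67, 0, 1)   [0·135 + 1·67 = 67]
  135 = 2·67 + 1   → row C = row A − 2·row B = (1, 1, −2)   [check: 1·135 − 2·67 = 1]
  67 = 67·1 + 0   → remainder 0, stop. gcd = 1 (last nonzero row C).
The gcd is 1, so 67 is invertible mod 135. The last nonzero row gives 1·135 − 2·67 = 1, so t = −2. So 67^(−1) ≡ −2 ≡ 133 (mod 135). Verify: 67 · 133 = 8911 ≡ 1 (mod 135). ✓

Final answer: 67^(−1) ≡ 133 (mod 135)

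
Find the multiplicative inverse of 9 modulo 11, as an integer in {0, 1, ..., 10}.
Apply the extended Euclidean algorithm to (11, 9), tracking rows (r, s, t) with s·11 + t·9 = r. Each division r_prev = q·r_cur + r_new produces the new row as (previous row) − q·(current row):
  row A: (11, 1, 0)   [1·11 + 0·9 = 11]
  row B: (9, 0, 1)   [0·11 + 1·9 = 9]
  11 = 1·9 + 2   → row C = row A − 1·row B = (2, 1, −1)   [check: 1·11 − 1·9 = 2]
  9 = 4·2 + 1   → row D = row B − 4·row C = (1, −4, 5)   [check: −4·11 + 5·9 = 1]
  2 = 2·1 + 0   → remainder 0, stop. gcd = 1 (last nonzero row D).
The gcd is 1, so 9 is invertible mod 11. The last nonzero row gives −4·11 + 5·9 = 1, so t = 5. So 9^(−1) ≡ 5 (mod 11). Verify: 9 · 5 = 45 ≡ 1 (mod 11). ✓

Final answer: 9^(−1) ≡ 5 (mod 11)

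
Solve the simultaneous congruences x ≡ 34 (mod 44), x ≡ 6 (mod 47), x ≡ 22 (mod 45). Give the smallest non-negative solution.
x ≡ 34222 (mod 93060); the representative in [0, 93060) is 34222

The moduli 44, 47, 45 are pairwise coprime, so by the CRT there is a unique solution mod 44·47·45 = 93060.
Solve by successive substitution. Start with x ≡ 34 (mod 44).
  Combine with x ≡ 6 (mod 47): write x = 34 + 44·t and require 34 + 44·t ≡ 6 (mod 47), i.e. 44·t ≡ 6 − 34 ≡ 19 (mod 47). Since 44^(−1) ≡ 31 (mod 47), t ≡ 31·19 ≡ 25 (mod 47). So x ≡ 34 + 44·25 = 1134 (mod 2068).
  Combine with x ≡ 22 (mod 45): write x = 1134 + 2068·t and require 1134 + 2068·t ≡ 22 (mod 45), i.e. 2068·t ≡ 22 − 1134 ≡ 13 (mod 45). Since 2068^(−1) ≡ 22 (mod 45) (2068 ≡ 43 (mod 45)), t ≡ 22·13 ≡ 16 (mod 45). So x ≡ 1134 + 2068·16 = 34222 (mod 93060).
Unique solution in [0, 93060): x = 34222.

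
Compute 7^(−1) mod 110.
Apply the extended Euclidean algorithm to (110, 7), tracking rows (r, s, t) with s·110 + t·7 = r. Each division r_prev = q·r_cur + r_new produces the new row as (previous row) − q·(current row):
  row A: (110, 1, 0)   [1·110 + 0·7 = 110]
  row B: (7, 0, 1)   [0·110 + 1·7 = 7]
  110 = 15·7 + 5   → row C = row A − 15·row B = (5, 1, −15)   [check: 1·110 − 15·7 = 5]
  7 = 1·5 + 2   → row D = row B − 1·row C = (2, −1, 16)   [check: −1·110 + 16·7 = 2]
  5 = 2·2 + 1   → row E = row C − 2·row D = (1, 3, −47)   [check: 3·110 − 47·7 = 1]
  2 = 2·1 + 0   → remainder 0, stop. gcd = 1 (last nonzero row E).
The gcd is 1, so 7 is invertible mod 110. The last nonzero row gives 3·110 − 47·7 = 1, so t = −47. So 7^(−1) ≡ −47 ≡ 63 (mod 110). Verify: 7 · 63 = 441 ≡ 1 (mod 110). ✓

Final answer: 7^(−1) ≡ 63 (mod 110)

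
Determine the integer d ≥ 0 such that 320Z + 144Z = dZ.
(320, 144) = (16); d = 16

In the PID Z, (a, b) is generated by gcd(a, b). Compute gcd(320, 144) with the extended Euclidean algorithm, tracking rows (r, s, t) with s·320 + t·144 = r:
  row A: (320, 1, 0)   [1·320 + 0·144 = 320]
  row B: (144, 0, 1)   [0·320 + 1·144 = 144]
  320 = 2·144 + 32   → row C = row A − 2·row B = (32, 1, −2)   [check: 1·320 − 2·144 = 32]
  144 = 4·32 + 16   → row D = row B − 4·row C = (16, −4, 9)   [check: −4·320 + 9·144 = 16]
  32 = 2·16 + 0   → remainder 0, stop. gcd = 16 (last nonzero row D).
So gcd(320, 144) = 16, with Bézout identity −4·320 + 9·144 = 16. Containment (⊇): the Bézout identity exhibits 16 as an element of (320, 144), giving (16) ⊆ (320, 144). Containment (⊆): since 16 | 320 and 16 | 144 (320 = 16·20, 144 = 16·9), every Z-linear combination of 320 and 144 is divisible by 16, so (320, 144) ⊆ (16). Therefore (320, 144) = (16), d = 16.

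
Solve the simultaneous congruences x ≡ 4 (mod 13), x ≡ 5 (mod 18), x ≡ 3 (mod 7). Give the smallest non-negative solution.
The moduli 13, 18, 7 are pairwise coprime, so by the CRT there is a unique solution mod 13·18·7 = 1638.
Solve by successive substitution. Start with x ≡ 4 (mod 13).
  Combine with x ≡ 5 (mod 18): write x = 4 + 13·t and require 4 + 13·t ≡ 5 (mod 18), i.e. 13·t ≡ 5 − 4 ≡ 1 (mod 18). Since 13^(−1) ≡ 7 (mod 18), t ≡ 7·1 ≡ 7 (mod 18). So x ≡ 4 + 13·7 = 95 (mod 234).
  Combine with x ≡ 3 (mod 7): write x = 95 + 234·t and require 95 + 234·t ≡ 3 (mod 7), i.e. 234·t ≡ 3 − 95 ≡ 6 (mod 7). Since 234^(−1) ≡ 5 (mod 7) (234 ≡ 3 (mod 7)), t ≡ 5·6 ≡ 2 (mod 7). So x ≡ 95 + 234·2 = 563 (mod 1638).
Unique solution in [0, 1638): x = 563.

Final answer: x ≡ 563 (mod 1638); the representative in [0, 1638) is 563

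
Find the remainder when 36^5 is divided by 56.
8

Use repeated squaring. Binary(5) = 101. Walk through the bits of the exponent 5 left-to-right: at each bit after the leading one, square the running value, then multiply by 36 if the bit is 1 (always reducing mod 56):
  bit 1 = 1 (leading): start with 36.
  bit 2 = 0: square 36^2 = 1296 ≡ 8 (mod 56).
  bit 3 = 1: square 8^2 = 64 ≡ 8; bit is 1, so multiply 8·36 = 288 ≡ 8 (mod 56).
Final value: 36^5 ≡ 8 (mod 56).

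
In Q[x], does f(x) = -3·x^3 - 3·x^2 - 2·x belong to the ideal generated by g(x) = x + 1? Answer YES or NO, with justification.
NO

In Q[x] the ideal (g) consists of all multiples of g, so f ∈ (g) iff g | f, i.e. iff the remainder of f on division by g is 0. Divide f by g (g is monic, so eliminate the leading term of the running remainder at each step):
  leading term -3·x^3: subtract (-3·x^2)·g(x) = -3·x^3 - 3·x^2, leaving -2·x
  leading term -2·x: subtract (-2)·g(x) = -2·x - 2, leaving 2
The remainder r(x) = 2 ≠ 0 (and deg r < deg g), so g ∤ f, i.e. f ∉ (g).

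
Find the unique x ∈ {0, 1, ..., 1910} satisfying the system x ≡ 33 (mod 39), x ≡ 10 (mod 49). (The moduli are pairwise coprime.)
x ≡ 696 (mod 1911); the representative in [0, 1911) is 696

The moduli 39, 49 are pairwise coprime, so by the CRT there is a unique solution mod 39·49 = 1911.
Solve by successive substitution. Start with x ≡ 33 (mod 39).
  Combine with x ≡ 10 (mod 49): write x = 33 + 39·t and require 33 + 39·t ≡ 10 (mod 49), i.e. 39·t ≡ 10 − 33 ≡ 26 (mod 49). Since 39^(−1) ≡ 44 (mod 49), t ≡ 44·26 ≡ 17 (mod 49). So x ≡ 33 + 39·17 = 696 (mod 1911).
Unique solution in [0, 1911): x = 696.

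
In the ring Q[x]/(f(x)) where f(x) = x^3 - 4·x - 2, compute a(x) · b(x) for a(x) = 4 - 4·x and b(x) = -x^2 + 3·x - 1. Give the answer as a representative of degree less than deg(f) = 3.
a · b ≡ -16·x^2 + 32·x + 4 (mod f(x))

First multiply in Q[x] without reducing: a · b = 4·x^3 - 16·x^2 + 16·x - 4. Now divide by f(x) = x^3 - 4·x - 2, eliminating the leading term at each step:
  leading term 4·x^3: subtract (4)·f(x) = 4·x^3 - 16·x - 8, leaving -16·x^2 + 32·x + 4
The degree is now < 3, so this is the remainder. Hence a · b ≡ -16·x^2 + 32·x + 4 in Q[x]/(f).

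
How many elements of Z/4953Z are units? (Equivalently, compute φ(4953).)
Z/4953Z has φ(4953) = 3024 units

An element a ∈ Z/4953Z is a unit iff gcd(a, 4953) = 1, so the number of units is φ(4953). φ is multiplicative, with φ(p^e) = p^e − p^(e−1). Factorise 4953 = 3 · 13 · 127. Then
  φ(4953) = (3 − 1) · (13 − 1) · (127 − 1) = 2 · 12 · 126 = 3024.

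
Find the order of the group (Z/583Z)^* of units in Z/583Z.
|(Z/583Z)^*| = 520

(Z/583Z)^* consists of the classes a with gcd(a, 583) = 1, so its order is φ(583). φ is multiplicative, with φ(p^e) = p^e − p^(e−1). Factorise 583 = 11 · 53. Then
  φ(583) = (11 − 1) · (53 − 1) = 10 · 52 = 520.
Thus |(Z/583Z)^*| = 520.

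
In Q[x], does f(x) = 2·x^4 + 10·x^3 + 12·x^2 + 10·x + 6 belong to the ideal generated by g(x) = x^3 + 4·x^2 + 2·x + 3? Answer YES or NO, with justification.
In Q[x] the ideal (g) consists of all multiples of g, so f ∈ (g) iff g | f, i.e. iff the remainder of f on division by g is 0. Divide f by g (g is monic, so eliminate the leading term of the running remainder at each step):
  leading term 2·x^4: subtract (2·x)·g(x) = 2·x^4 + 8·x^3 + 4·x^2 + 6·x, leaving 2·x^3 + 8·x^2 + 4·x + 6
  leading term 2·x^3: subtract (2)·g(x) = 2·x^3 + 8·x^2 + 4·x + 6, leaving 0
The remainder is 0, so f(x) = g(x) · h(x) with h(x) = 2·x + 2. Hence g | f, i.e. f ∈ (g).

Final answer: YES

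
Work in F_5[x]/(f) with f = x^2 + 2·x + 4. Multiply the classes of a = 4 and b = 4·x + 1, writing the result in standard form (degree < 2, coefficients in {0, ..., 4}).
a · b ≡ x + 4 (mod f(x))

Multiply as integer polynomials: a · b = 16·x + 4. Reducing coefficients mod 5: a · b ≡ x + 4. This already has degree < 2, so no reduction by f is needed. Hence a · b ≡ x + 4 in F_5[x]/(f).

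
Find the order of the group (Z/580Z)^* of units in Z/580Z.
(Z/580Z)^* consists of the classes a with gcd(a, 580) = 1, so its order is φ(580). φ is multiplicative, with φ(p^e) = p^e − p^(e−1). Factorise 580 = 2^2 · 5 · 29. Then
  φ(580) = (2^2 − 2^1) · (5 − 1) · (29 − 1) = 2 · 4 · 28 = 224.
Thus |(Z/580Z)^*| = 224.

Final answer: |(Z/580Z)^*| = 224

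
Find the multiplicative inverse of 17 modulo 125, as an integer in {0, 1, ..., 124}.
Apply the extended Euclidean algorithm to (125, 17), tracking rows (r, s, t) with s·125 + t·17 = r. Each division r_prev = q·r_cur + r_new produces the new row as (previous row) − q·(current row):
  row A: (125, 1, 0)   [1·125 + 0·17 = 125]
  row B: (17, 0, 1)   [0·125 + 1·17 = 17]
  125 = 7·17 + 6   → row C = row A − 7·row B = (6, 1, −7)   [check: 1·125 − 7·17 = 6]
  17 = 2·6 + 5   → row D = row B − 2·row C = (5, −2, 15)   [check: −2·125 + 15·17 = 5]
  6 = 1·5 + 1   → row E = row C − 1·row D = (1, 3, −22)   [check: 3·125 − 22·17 = 1]
  5 = 5·1 + 0   → remainder 0, stop. gcd = 1 (last nonzero row E).
The gcd is 1, so 17 is invertible mod 125. The last nonzero row gives 3·125 − 22·17 = 1, so t = −22. So 17^(−1) ≡ −22 ≡ 103 (mod 125). Verify: 17 · 103 = 1751 ≡ 1 (mod 125). ✓

Final answer: 17^(−1) ≡ 103 (mod 125)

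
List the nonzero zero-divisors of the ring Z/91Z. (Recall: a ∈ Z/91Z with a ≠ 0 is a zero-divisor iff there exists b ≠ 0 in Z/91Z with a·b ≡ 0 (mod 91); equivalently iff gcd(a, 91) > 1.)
nonzero zero-divisors of Z/91Z = {7, 13, 14, 21, 26, 28, 35, 39, 42, 49, 52, 56, 63, 65, 70, 77, 78, 84}

An element a ∈ Z/91Z (with a ≠ 0) is a zero-divisor iff gcd(a, 91) > 1 (because a is a unit precisely when gcd(a, n) = 1, and in Z/nZ every nonzero, non-unit element is a zero-divisor). Scan a = 1, ..., 90 and keep those with gcd(a, 91) > 1:
  gcd(7, 91) = 7, gcd(13, 91) = 13, gcd(14, 91) = 7, gcd(21, 91) = 7, gcd(26, 91) = 13, gcd(28, 91) = 7, gcd(35, 91) = 7, gcd(39, 91) = 13, gcd(42, 91) = 7, gcd(49, 91) = 7, gcd(52, 91) = 13, gcd(56, 91) = 7, gcd(63, 91) = 7, gcd(65, 91) = 13, gcd(70, 91) = 7, gcd(77, 91) = 7, gcd(78, 91) = 13, gcd(84, 91) = 7.
All other a ∈ {1, ..., 90} have gcd(a, 91) = 1 and are units. So the nonzero zero-divisors are exactly the 18 values of a appearing in this scan.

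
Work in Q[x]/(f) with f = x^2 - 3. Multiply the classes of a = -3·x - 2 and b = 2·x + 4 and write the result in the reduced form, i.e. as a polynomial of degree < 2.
First multiply in Q[x] without reducing: a · b = -6·x^2 - 16·x - 8. Now divide by f(x) = x^2 - 3, eliminating the leading term at each step:
  leading term -6·x^2: subtract (-6)·f(x) = 18 - 6·x^2, leaving -16·x - 26
The degree is now < 2, so this is the remainder. Hence a · b ≡ -16·x - 26 in Q[x]/(f).

Final answer: a · b ≡ -16·x - 26 (mod f(x))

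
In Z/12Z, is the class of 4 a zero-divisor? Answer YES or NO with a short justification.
YES

gcd(4, 12) = 4 > 1, so 4 is not a unit in Z/12Z. In Z/nZ every nonzero non-unit is a zero-divisor: explicitly, take b = 12/gcd = 3 ≠ 0 (mod 12); then 4·3 = 12 = 1·12, i.e. 4·3 ≡ 0 (mod 12). So 4 is a zero-divisor.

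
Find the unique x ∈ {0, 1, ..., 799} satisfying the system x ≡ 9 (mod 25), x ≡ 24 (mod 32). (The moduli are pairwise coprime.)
The moduli 25, 32 are pairwise coprime, so by the CRT there is a unique solution mod 25·32 = 800.
Solve by successive substitution. Start with x ≡ 9 (mod 25).
  Combine with x ≡ 24 (mod 32): write x = 9 + 25·t and require 9 + 25·t ≡ 24 (mod 32), i.e. 25·t ≡ 24 − 9 ≡ 15 (mod 32). Since 25^(−1) ≡ 9 (mod 32), t ≡ 9·15 ≡ 7 (mod 32). So x ≡ 9 + 25·7 = 184 (mod 800).
Unique solution in [0, 800): x = 184.

Final answer: x ≡ 184 (mod 800); the representative in [0, 800) is 184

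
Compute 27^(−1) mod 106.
27^(−1) ≡ 55 (mod 106)

Apply the extended Euclidean algorithm to (106, 27), tracking rows (r, s, t) with s·106 + t·27 = r. Each division r_prev = q·r_cur + r_new produces the new row as (previous row) − q·(current row):
  row A: (106, 1, 0)   [1·106 + 0·27 = 106]
  row B: (27, 0, 1)   [0·106 + 1·27 = 27]
  106 = 3·27 + 25   → row C = row A − 3·row B = (25, 1, −3)   [check: 1·106 − 3·27 = 25]
  27 = 1·25 + 2   → row D = row B − 1·row C = (2, −1, 4)   [check: −1·106 + 4·27 = 2]
  25 = 12·2 + 1   → row E = row C − 12·row D = (1, 13, −51)   [check: 13·106 − 51·27 = 1]
  2 = 2·1 + 0   → remainder 0, stop. gcd = 1 (last nonzero row E).
The gcd is 1, so 27 is invertible mod 106. The last nonzero row gives 13·106 − 51·27 = 1, so t = −51. So 27^(−1) ≡ −51 ≡ 55 (mod 106). Verify: 27 · 55 = 1485 ≡ 1 (mod 106). ✓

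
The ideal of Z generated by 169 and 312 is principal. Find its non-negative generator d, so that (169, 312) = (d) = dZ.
(169, 312) = (13); d = 13

In the PID Z, (a, b) is generated by gcd(a, b). Compute gcd(312, 169) with the extended Euclidean algorithm, tracking rows (r, s, t) with s·312 + t·169 = r:
  row A: (312, 1, 0)   [1·312 + 0·169 = 312]
  row B: (169, 0, 1)   [0·312 + 1·169 = 169]
  312 = 1·169 + 143   → row C = row A − 1·row B = (143, 1, −1)   [check: 1·312 − 1·169 = 143]
  169 = 1·143 + 26   → row D = row B − 1·row C = (26, −1, 2)   [check: −1·312 + 2·169 = 26]
  143 = 5·26 + 13   → row E = row C − 5·row D = (13, 6, −11)   [check: 6·312 − 11·169 = 13]
  26 = 2·13 + 0   → remainder 0, stop. gcd = 13 (last nonzero row E).
So gcd(169, 312) = 13, with Bézout identity 6·312 − 11·169 = 13. Containment (⊇): the Bézout identity exhibits 13 as an element of (169, 312), giving (13) ⊆ (169, 312). Containment (⊆): since 13 | 169 and 13 | 312 (169 = 13·13, 312 = 13·24), every Z-linear combination of 169 and 312 is divisible by 13, so (169, 312) ⊆ (13). Therefore (169, 312) = (13), d = 13.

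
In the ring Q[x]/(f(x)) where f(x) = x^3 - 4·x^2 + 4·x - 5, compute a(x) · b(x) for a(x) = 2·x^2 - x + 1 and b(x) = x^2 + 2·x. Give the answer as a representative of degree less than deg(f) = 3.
First multiply in Q[x] without reducing: a · b = 2·x^4 + 3·x^3 - x^2 + 2·x. Now divide by f(x) = x^3 - 4·x^2 + 4·x - 5, eliminating the leading term at each step:
  leading term 2·x^4: subtract (2·x)·f(x) = 2·x^4 - 8·x^3 + 8·x^2 - 10·x, leaving 11·x^3 - 9·x^2 + 12·x
  leading term 11·x^3: subtract (11)·f(x) = 11·x^3 - 44·x^2 + 44·x - 55, leaving 35·x^2 - 32·x + 55
The degree is now < 3, so this is the remainder. Hence a · b ≡ 35·x^2 - 32·x + 55 in Q[x]/(f).

Final answer: a · b ≡ 35·x^2 - 32·x + 55 (mod f(x))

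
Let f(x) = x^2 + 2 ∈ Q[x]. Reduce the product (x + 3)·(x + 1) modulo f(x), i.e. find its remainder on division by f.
First multiply in Q[x] without reducing: a · b = x^2 + 4·x + 3. Now divide by f(x) = x^2 + 2, eliminating the leading term at each step:
  leading term x^2: subtract (1)·f(x) = x^2 + 2, leaving 4·x + 1
The degree is now < 2, so this is the remainder. Hence a · b ≡ 4·x + 1 in Q[x]/(f).

Final answer: a · b ≡ 4·x + 1 (mod f(x))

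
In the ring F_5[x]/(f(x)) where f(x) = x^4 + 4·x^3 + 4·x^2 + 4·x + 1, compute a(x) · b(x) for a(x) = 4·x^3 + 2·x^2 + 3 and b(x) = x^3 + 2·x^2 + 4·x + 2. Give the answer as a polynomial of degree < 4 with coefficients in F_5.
a · b ≡ 3·x^2 + x + 3 (mod f(x))

Multiply as integer polynomials: a · b = 4·x^6 + 10·x^5 + 20·x^4 + 19·x^3 + 10·x^2 + 12·x + 6. Reducing coefficients mod 5: a · b ≡ 4·x^6 + 4·x^3 + 2·x + 1. Now divide by f(x) = x^4 + 4·x^3 + 4·x^2 + 4·x + 1 in F_5[x], eliminating the leading term at each step:
  leading term 4·x^6: subtract (4·x^2)·f(x) = 4·x^6 + x^5 + x^4 + x^3 + 4·x^2, leaving 4·x^5 + 4·x^4 + 3·x^3 + x^2 + 2·x + 1 (coefficients mod 5)
  leading term 4·x^5: subtract (4·x)·f(x) = 4·x^5 + x^4 + x^3 + x^2 + 4·x, leaving 3·x^4 + 2·x^3 + 3·x + 1 (coefficients mod 5)
  leading term 3·x^4: subtract (3)·f(x) = 3·x^4 + 2·x^3 + 2·x^2 + 2·x + 3, leaving 3·x^2 + x + 3 (coefficients mod 5)
The degree is now < 4, so this is the remainder. Hence a · b ≡ 3·x^2 + x + 3 in F_5[x]/(f).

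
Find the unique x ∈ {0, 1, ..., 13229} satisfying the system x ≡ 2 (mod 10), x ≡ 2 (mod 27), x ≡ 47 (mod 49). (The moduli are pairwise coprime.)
x ≡ 11072 (mod 13230); the representative in [0, 13230) is 11072

The moduli 10, 27, 49 are pairwise coprime, so by the CRT there is a unique solution mod 10·27·49 = 13230.
Solve by successive substitution. Start with x ≡ 2 (mod 10).
  Combine with x ≡ 2 (mod 27): write x = 2 + 10·t and require 2 + 10·t ≡ 2 (mod 27), i.e. 10·t ≡ 2 − 2 ≡ 0 (mod 27). Since 10^(−1) ≡ 19 (mod 27), t ≡ 19·0 ≡ 0 (mod 27). So x ≡ 2 + 10·0 = 2 (mod 270).
  Combine with x ≡ 47 (mod 49): write x = 2 + 270·t and require 2 + 270·t ≡ 47 (mod 49), i.e. 270·t ≡ 47 − 2 ≡ 45 (mod 49). Since 270^(−1) ≡ 2 (mod 49) (270 ≡ 25 (mod 49)), t ≡ 2·45 ≡ 41 (mod 49). So x ≡ 2 + 270·41 = 11072 (mod 13230).
Unique solution in [0, 13230): x = 11072.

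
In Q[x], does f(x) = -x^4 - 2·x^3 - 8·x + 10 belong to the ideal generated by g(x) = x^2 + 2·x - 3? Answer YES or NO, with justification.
In Q[x] the ideal (g) consists of all multiples of g, so f ∈ (g) iff g | f, i.e. iff the remainder of f on division by g is 0. Divide f by g (g is monic, so eliminate the leading term of the running remainder at each step):
  leading term -x^4: subtract (-x^2)·g(x) = -x^4 - 2·x^3 + 3·x^2, leaving -3·x^2 - 8·x + 10
  leading term -3·x^2: subtract (-3)·g(x) = -3·x^2 - 6·x + 9, leaving 1 - 2·x
The remainder r(x) = 1 - 2·x ≠ 0 (and deg r < deg g), so g ∤ f, i.e. f ∉ (g).

Final answer: NO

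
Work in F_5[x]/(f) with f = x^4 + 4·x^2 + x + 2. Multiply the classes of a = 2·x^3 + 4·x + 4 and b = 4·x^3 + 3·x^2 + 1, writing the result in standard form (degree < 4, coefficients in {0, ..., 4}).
Multiply as integer polynomials: a · b = 8·x^6 + 6·x^5 + 16·x^4 + 30·x^3 + 12·x^2 + 4·x + 4. Reducing coefficients mod 5: a · b ≡ 3·x^6 + x^5 + x^4 + 2·x^2 + 4·x + 4. Now divide by f(x) = x^4 + 4·x^2 + x + 2 in F_5[x], eliminating the leading term at each step:
  leading term 3·x^6: subtract (3·x^2)·f(x) = 3·x^6 + 2·x^4 + 3·x^3 + x^2, leaving x^5 + 4·x^4 + 2·x^3 + x^2 + 4·x + 4 (coefficients mod 5)
  leading term x^5: subtract (x)·f(x) = x^5 + 4·x^3 + x^2 + 2·x, leaving 4·x^4 + 3·x^3 + 2·x + 4 (coefficients mod 5)
  leading term 4·x^4: subtract (4)·f(x) = 4·x^4 + x^2 + 4·x + 3, leaving 3·x^3 + 4·x^2 + 3·x + 1 (coefficients mod 5)
The degree is now < 4, so this is the remainder. Hence a · b ≡ 3·x^3 + 4·x^2 + 3·x + 1 in F_5[x]/(f).

Final answer: a · b ≡ 3·x^3 + 4·x^2 + 3·x + 1 (mod f(x))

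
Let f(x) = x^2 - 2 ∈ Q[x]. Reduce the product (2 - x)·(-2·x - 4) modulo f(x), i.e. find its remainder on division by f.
a · b ≡ -4 (mod f(x))

First multiply in Q[x] without reducing: a · b = 2·x^2 - 8. Now divide by f(x) = x^2 - 2, eliminating the leading term at each step:
  leading term 2·x^2: subtract (2)·f(x) = 2·x^2 - 4, leaving -4
The degree is now < 2, so this is the remainder. Hence a · b ≡ -4 in Q[x]/(f).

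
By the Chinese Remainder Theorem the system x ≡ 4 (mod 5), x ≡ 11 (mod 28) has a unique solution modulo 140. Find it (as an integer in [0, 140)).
x ≡ 39 (mod 140); the representative in [0, 140) is 39

The moduli 5, 28 are pairwise coprime, so by the CRT there is a unique solution mod 5·28 = 140.
Solve by successive substitution. Start with x ≡ 4 (mod 5).
  Combine with x ≡ 11 (mod 28): write x = 4 + 5·t and require 4 + 5·t ≡ 11 (mod 28), i.e. 5·t ≡ 11 − 4 ≡ 7 (mod 28). Since 5^(−1) ≡ 17 (mod 28), t ≡ 17·7 ≡ 7 (mod 28). So x ≡ 4 + 5·7 = 39 (mod 140).
Unique solution in [0, 140): x = 39.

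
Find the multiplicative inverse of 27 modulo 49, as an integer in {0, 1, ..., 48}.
27^(−1) ≡ 20 (mod 49)

Apply the extended Euclidean algorithm to (49, 27), tracking rows (r, s, t) with s·49 + t·27 = r. Each division r_prev = q·r_cur + r_new produces the new row as (previous row) − q·(current row):
  row A: (49, 1, 0)   [1·49 + 0·27 = 49]
  row B: (27, 0, 1)   [0·49 + 1·27 = 27]
  49 = 1·27 + 22   → row C = row A − 1·row B = (22, 1, −1)   [check: 1·49 − 1·27 = 22]
  27 = 1·22 + 5   → row D = row B − 1·row C = (5, −1, 2)   [check: −1·49 + 2·27 = 5]
  22 = 4·5 + 2   → row E = row C − 4·row D = (2, 5, −9)   [check: 5·49 − 9·27 = 2]
  5 = 2·2 + 1   → row F = row D − 2·row E = (1, −11, 20)   [check: −11·49 + 20·27 = 1]
  2 = 2·1 + 0   → remainder 0, stop. gcd = 1 (last nonzero row F).
The gcd is 1, so 27 is invertible mod 49. The last nonzero row gives −11·49 + 20·27 = 1, so t = 20. So 27^(−1) ≡ 20 (mod 49). Verify: 27 · 20 = 540 ≡ 1 (mod 49). ✓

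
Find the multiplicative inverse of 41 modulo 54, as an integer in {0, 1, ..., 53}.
Apply the extended Euclidean algorithm to (54, 41), tracking rows (r, s, t) with s·54 + t·41 = r. Each division r_prev = q·r_cur + r_new produces the new row as (previous row) − q·(current row):
  row A: (54, 1, 0)   [1·54 + 0·41 = 54]
  row B: (41, 0, 1)   [0·54 + 1·41 = 41]
  54 = 1·41 + 13   → row C = row A − 1·row B = (13, 1, −1)   [check: 1·54 − 1·41 = 13]
  41 = 3·13 + 2   → row D = row B − 3·row C = (2, −3, 4)   [check: −3·54 + 4·41 = 2]
  13 = 6·2 + 1   → row E = row C − 6·row D = (1, 19, −25)   [check: 19·54 − 25·41 = 1]
  2 = 2·1 + 0   → remainder 0, stop. gcd = 1 (last nonzero row E).
The gcd is 1, so 41 is invertible mod 54. The last nonzero row gives 19·54 − 25·41 = 1, so t = −25. So 41^(−1) ≡ −25 ≡ 29 (mod 54). Verify: 41 · 29 = 1189 ≡ 1 (mod 54). ✓

Final answer: 41^(−1) ≡ 29 (mod 54)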